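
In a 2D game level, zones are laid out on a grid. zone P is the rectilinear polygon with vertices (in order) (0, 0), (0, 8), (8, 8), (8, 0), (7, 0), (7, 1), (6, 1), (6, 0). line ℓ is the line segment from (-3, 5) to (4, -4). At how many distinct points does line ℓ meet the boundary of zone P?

2

The segment meets the boundary at (0.889,0), (0,1.143).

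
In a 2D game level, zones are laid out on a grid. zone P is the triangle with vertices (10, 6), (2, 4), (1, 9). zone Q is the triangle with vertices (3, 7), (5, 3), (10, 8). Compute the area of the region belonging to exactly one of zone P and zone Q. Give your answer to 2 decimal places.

|zone P| = 21, |zone Q| = 15, |zone P∩zone Q| = 9.5778.
|zone P △ zone Q| = |zone P| + |zone Q| − 2·|zone P∩zone Q| = 21 + 15 − 19.1556 = 16.84.

16.84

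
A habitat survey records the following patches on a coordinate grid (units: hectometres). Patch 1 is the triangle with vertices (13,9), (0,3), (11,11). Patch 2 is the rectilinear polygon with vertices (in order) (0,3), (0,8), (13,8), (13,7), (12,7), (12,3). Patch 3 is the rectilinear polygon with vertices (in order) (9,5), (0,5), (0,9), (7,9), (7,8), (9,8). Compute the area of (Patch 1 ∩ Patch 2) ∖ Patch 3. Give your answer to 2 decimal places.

|Patch 1 ∩ Patch 2| = 9.8958.
|(Patch 1 ∩ Patch 2) ∩ Patch 3| = 7.5369.
|(Patch 1 ∩ Patch 2) ∖ Patch 3| = 9.8958 − 7.5369 = 2.36.

2.36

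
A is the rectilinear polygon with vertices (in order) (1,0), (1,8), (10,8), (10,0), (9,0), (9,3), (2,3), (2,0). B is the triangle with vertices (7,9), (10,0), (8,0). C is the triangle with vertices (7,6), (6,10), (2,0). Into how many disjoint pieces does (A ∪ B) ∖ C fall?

2

(A ∪ B) ∖ C splits into 2 disjoint pieces (area 19, area 25.8611).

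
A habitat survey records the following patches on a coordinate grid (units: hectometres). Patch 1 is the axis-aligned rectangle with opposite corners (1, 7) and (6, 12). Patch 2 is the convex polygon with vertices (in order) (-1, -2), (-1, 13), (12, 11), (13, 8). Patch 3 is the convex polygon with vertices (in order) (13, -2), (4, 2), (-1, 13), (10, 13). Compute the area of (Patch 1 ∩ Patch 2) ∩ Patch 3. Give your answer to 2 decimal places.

24.40

The region (Patch 1 ∩ Patch 2) ∩ Patch 3 is the polygon with vertices (1.727,7), (1,8.6), (1,12), (5.5,12), (6,11.923), (6,7).
By the shoelace formula its area is 24.40.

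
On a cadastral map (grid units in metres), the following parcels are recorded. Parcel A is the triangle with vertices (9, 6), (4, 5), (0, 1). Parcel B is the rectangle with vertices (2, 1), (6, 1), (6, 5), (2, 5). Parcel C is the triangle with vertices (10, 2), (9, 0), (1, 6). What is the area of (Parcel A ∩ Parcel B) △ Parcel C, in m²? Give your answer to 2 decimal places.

13.42

|Parcel A ∩ Parcel B| = 5.1111.
|(Parcel A ∩ Parcel B) ∩ Parcel C| = 1.3445.
|(Parcel A ∩ Parcel B) △ Parcel C| = 5.1111 + 11 − 2.689 = 13.42.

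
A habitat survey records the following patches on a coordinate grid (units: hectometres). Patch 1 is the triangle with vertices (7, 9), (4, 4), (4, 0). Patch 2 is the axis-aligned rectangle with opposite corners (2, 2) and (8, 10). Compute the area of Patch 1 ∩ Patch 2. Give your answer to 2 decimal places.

5.33

The intersection is the polygon with vertices (4,4), (7,9), (4.667,2), (4,2).
By the shoelace formula its area is 5.33.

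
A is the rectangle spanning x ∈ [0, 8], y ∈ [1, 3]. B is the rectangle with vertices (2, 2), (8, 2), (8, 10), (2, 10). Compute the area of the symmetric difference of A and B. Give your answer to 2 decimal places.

52.00

|A∩B|: x∈[2,8], y∈[2,3] → 6·1 = 6.
|A △ B| = |A| + |B| − 2·|A∩B| = 16 + 48 − 12 = 52.00.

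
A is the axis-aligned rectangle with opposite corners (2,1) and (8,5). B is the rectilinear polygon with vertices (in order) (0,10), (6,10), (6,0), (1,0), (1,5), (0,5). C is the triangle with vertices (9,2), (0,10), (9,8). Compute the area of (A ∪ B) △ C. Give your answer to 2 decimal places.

61.11

|A ∪ B| = 63.
|(A ∪ B) ∩ C| = 14.4444.
|(A ∪ B) △ C| = 63 + 27 − 28.8889 = 61.11.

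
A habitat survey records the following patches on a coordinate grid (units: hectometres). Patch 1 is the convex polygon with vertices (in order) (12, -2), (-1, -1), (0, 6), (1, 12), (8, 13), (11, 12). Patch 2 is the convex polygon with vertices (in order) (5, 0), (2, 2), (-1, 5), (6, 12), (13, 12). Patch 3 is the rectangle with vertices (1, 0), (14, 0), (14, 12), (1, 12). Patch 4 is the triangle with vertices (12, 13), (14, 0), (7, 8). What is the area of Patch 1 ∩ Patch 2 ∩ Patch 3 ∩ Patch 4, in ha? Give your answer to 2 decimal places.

The intersection is the polygon with vertices (11.194,9.29), (8.892,5.838), (7,8), (11,12).
By the shoelace formula its area is 11.56.

11.56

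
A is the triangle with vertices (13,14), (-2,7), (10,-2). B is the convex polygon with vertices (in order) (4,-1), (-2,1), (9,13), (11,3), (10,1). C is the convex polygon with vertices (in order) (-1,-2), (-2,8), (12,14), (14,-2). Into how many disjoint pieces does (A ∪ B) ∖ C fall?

(A ∪ B) ∖ C splits into 4 disjoint pieces (area 1.3795, area 0.3255, area 0.0063, area 0.0691).

4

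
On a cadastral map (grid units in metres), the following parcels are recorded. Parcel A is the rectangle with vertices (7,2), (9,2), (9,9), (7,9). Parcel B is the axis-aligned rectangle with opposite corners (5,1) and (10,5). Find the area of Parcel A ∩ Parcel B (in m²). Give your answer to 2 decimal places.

|Parcel A∩Parcel B|: x∈[7,9], y∈[2,5] → 2·3 = 6.

6.00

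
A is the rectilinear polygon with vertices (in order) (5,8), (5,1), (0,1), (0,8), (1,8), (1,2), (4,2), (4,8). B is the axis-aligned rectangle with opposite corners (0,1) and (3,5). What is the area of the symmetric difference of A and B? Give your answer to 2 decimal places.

|A| = 17, |B| = 12, |A∩B| = 6.
|A △ B| = |A| + |B| − 2·|A∩B| = 17 + 12 − 12 = 17.00.

17.00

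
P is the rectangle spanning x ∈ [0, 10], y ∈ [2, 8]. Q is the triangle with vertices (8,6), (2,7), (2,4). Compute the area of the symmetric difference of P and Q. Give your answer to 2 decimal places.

51.00

|P| = 60, |Q| = 9, |P∩Q| = 9.
|P △ Q| = |P| + |Q| − 2·|P∩Q| = 60 + 9 − 18 = 51.00.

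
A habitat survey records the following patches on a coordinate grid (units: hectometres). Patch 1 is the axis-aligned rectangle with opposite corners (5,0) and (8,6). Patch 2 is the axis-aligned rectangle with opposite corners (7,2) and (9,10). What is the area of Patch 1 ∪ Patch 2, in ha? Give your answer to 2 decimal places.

By inclusion–exclusion:
Individual areas: |Patch 1| = 18, |Patch 2| = 16.
|Patch 1∩Patch 2|: x∈[7,8], y∈[2,6] → 1·4 = 4.
|Patch 1 ∪ Patch 2| = 34 − 4 = 30.00.

30.00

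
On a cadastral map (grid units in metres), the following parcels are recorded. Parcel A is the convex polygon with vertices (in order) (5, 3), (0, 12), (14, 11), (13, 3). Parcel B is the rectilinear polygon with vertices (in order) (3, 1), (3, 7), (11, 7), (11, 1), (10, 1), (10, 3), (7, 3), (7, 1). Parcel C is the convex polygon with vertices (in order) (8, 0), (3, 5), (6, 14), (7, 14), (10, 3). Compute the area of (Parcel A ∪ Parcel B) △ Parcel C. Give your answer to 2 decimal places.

|Parcel A ∪ Parcel B| = 106.1.
|(Parcel A ∪ Parcel B) ∩ Parcel C| = 42.7064.
|(Parcel A ∪ Parcel B) △ Parcel C| = 106.1 + 52.5 − 85.4128 = 73.19.

73.19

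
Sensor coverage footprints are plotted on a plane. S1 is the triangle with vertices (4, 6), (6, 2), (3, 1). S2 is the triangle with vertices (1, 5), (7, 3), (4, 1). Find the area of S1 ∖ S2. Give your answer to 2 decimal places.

2.11

|S1| = 7, |S1∩S2| = 4.8862.
|S1 ∖ S2| = |S1| − |S1∩S2| = 7 − 4.8862 = 2.11.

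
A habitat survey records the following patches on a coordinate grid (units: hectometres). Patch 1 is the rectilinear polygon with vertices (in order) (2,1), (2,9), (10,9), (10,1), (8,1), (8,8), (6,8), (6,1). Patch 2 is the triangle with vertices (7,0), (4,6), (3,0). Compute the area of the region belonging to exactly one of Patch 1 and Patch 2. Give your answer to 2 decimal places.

45.83

|Patch 1| = 50, |Patch 2| = 12, |Patch 1∩Patch 2| = 8.0833.
|Patch 1 △ Patch 2| = |Patch 1| + |Patch 2| − 2·|Patch 1∩Patch 2| = 50 + 12 − 16.1667 = 45.83.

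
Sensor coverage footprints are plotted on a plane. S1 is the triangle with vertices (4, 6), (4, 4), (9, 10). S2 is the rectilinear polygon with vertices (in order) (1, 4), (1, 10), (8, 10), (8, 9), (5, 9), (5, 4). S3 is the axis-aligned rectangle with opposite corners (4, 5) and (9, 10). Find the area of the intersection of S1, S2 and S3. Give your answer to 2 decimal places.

1.41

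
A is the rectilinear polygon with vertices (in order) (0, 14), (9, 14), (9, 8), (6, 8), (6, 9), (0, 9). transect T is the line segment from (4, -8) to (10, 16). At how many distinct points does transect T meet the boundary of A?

The segment meets the boundary at (9,12), (8,8).

2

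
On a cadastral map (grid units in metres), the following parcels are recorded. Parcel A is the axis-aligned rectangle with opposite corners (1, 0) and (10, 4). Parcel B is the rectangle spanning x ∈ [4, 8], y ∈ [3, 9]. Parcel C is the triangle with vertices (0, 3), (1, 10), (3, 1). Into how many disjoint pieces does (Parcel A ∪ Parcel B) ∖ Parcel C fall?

1

(Parcel A ∪ Parcel B) ∖ Parcel C is a single connected region.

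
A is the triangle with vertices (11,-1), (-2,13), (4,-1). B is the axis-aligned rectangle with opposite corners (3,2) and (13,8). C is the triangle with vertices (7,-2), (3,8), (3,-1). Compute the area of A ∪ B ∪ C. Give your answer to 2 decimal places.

97.33

By inclusion–exclusion:
Individual areas: |A| = 49, |B| = 60, |C| = 18.
|A∩B| = 14.6401.
|A∩C| = 14.9814.
|B∩C| = 7.2.
|A∩B∩C| = 7.148.
|A ∪ B ∪ C| = 127 − 36.8215 + 7.148 = 97.33.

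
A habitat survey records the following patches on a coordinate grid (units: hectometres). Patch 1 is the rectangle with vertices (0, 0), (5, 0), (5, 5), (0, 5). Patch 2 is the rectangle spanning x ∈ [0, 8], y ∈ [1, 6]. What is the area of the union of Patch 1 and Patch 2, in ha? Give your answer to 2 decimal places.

By inclusion–exclusion:
Individual areas: |Patch 1| = 25, |Patch 2| = 40.
|Patch 1∩Patch 2|: x∈[0,5], y∈[1,5] → 5·4 = 20.
|Patch 1 ∪ Patch 2| = 65 − 20 = 45.00.

45.00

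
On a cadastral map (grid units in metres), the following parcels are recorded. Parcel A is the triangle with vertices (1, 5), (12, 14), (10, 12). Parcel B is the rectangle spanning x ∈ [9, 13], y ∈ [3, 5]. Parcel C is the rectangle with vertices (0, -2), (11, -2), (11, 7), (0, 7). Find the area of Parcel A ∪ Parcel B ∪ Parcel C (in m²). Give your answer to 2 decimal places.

104.87

By inclusion–exclusion:
Individual areas: |Parcel A| = 2, |Parcel B| = 8, |Parcel C| = 99.
|Parcel A∩Parcel B| = 0.
|Parcel A∩Parcel C| = 0.127.
|Parcel B∩Parcel C|: x∈[9,11], y∈[3,5] → 2·2 = 4.
|Parcel A∩Parcel B∩Parcel C| = 0.
|Parcel A ∪ Parcel B ∪ Parcel C| = 109 − 4.127 + 0 = 104.87.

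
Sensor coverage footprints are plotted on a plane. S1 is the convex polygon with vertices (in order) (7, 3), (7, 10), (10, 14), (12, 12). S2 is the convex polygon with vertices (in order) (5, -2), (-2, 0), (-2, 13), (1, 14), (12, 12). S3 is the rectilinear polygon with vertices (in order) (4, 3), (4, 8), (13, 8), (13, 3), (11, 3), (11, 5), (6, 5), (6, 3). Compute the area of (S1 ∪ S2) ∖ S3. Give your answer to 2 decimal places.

138.27

|S1 ∪ S2| = 158.02.
|(S1 ∪ S2) ∩ S3| = 19.75.
|(S1 ∪ S2) ∖ S3| = 158.02 − 19.75 = 138.27.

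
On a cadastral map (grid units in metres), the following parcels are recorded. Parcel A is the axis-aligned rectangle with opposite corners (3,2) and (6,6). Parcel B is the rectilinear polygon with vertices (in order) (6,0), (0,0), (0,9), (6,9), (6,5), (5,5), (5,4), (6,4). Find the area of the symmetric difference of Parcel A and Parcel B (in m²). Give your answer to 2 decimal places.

43.00

|Parcel A| = 12, |Parcel B| = 53, |Parcel A∩Parcel B| = 11.
|Parcel A △ Parcel B| = |Parcel A| + |Parcel B| − 2·|Parcel A∩Parcel B| = 12 + 53 − 22 = 43.00.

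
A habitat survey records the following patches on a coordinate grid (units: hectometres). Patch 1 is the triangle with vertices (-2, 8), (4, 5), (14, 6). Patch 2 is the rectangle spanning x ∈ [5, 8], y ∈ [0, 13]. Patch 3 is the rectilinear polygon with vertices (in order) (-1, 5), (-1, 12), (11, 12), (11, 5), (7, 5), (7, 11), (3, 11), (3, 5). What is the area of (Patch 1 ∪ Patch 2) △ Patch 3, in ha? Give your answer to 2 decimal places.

|Patch 1 ∪ Patch 2| = 51.9375.
|(Patch 1 ∪ Patch 2) ∩ Patch 3| = 16.5375.
|(Patch 1 ∪ Patch 2) △ Patch 3| = 51.9375 + 60 − 33.075 = 78.86.

78.86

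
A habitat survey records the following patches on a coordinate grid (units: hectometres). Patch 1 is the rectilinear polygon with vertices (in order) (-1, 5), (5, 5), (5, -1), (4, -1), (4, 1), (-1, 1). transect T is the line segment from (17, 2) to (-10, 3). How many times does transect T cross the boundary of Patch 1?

The segment meets the boundary at (-1,2.667), (5,2.444).

2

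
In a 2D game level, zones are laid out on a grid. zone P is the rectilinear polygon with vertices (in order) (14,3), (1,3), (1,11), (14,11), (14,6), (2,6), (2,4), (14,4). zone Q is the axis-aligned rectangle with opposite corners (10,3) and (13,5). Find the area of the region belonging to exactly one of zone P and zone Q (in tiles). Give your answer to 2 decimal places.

|zone P| = 80, |zone Q| = 6, |zone P∩zone Q| = 3.
|zone P △ zone Q| = |zone P| + |zone Q| − 2·|zone P∩zone Q| = 80 + 6 − 6 = 80.00.

80.00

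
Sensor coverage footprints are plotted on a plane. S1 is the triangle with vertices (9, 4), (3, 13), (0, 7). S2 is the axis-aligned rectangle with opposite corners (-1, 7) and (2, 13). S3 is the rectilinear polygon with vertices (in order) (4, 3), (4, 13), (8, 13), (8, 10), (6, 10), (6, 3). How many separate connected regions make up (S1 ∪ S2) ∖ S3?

(S1 ∪ S2) ∖ S3 splits into 2 disjoint pieces (area 30.9167, area 5.25).

2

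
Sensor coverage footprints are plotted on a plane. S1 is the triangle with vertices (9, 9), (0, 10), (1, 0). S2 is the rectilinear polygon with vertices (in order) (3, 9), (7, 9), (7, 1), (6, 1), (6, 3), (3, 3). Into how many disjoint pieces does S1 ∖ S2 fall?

1

S1 ∖ S2 is a single connected region.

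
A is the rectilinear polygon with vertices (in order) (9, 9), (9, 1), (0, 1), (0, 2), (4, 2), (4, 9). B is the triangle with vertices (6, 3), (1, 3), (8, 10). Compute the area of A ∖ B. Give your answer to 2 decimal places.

|A| = 44, |A∩B| = 12.6429.
|A ∖ B| = |A| − |A∩B| = 44 − 12.6429 = 31.36.

31.36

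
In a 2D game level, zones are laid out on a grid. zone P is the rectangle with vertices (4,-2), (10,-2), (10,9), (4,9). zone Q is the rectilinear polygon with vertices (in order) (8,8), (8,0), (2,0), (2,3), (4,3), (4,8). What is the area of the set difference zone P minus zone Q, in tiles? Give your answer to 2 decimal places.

34.00

|zone P| = 66, |zone P∩zone Q| = 32.
|zone P ∖ zone Q| = |zone P| − |zone P∩zone Q| = 66 − 32 = 34.00.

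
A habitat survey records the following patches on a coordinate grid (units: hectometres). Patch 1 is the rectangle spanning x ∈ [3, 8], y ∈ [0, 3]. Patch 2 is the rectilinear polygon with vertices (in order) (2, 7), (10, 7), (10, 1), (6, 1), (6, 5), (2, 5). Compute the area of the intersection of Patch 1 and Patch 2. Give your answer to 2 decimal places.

The intersection is the polygon with vertices (8,3), (8,1), (6,1), (6,3).
By the shoelace formula its area is 4.00.

4.00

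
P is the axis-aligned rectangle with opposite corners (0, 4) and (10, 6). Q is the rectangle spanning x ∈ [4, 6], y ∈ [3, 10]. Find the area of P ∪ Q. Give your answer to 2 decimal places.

By inclusion–exclusion:
Individual areas: |P| = 20, |Q| = 14.
|P∩Q|: x∈[4,6], y∈[4,6] → 2·2 = 4.
|P ∪ Q| = 34 − 4 = 30.00.

30.00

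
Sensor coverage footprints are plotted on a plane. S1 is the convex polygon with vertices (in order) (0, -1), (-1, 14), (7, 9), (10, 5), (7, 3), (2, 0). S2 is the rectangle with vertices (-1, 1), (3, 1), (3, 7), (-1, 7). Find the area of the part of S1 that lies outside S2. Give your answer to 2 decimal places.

68.00

|S1| = 88, |S1∩S2| = 20.
|S1 ∖ S2| = |S1| − |S1∩S2| = 88 − 20 = 68.00.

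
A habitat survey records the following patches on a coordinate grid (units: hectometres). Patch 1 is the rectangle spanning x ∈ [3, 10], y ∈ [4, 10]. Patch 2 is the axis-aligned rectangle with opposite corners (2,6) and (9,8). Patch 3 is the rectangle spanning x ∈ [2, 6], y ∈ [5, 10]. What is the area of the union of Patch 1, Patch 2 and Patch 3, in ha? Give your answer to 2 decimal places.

47.00

By inclusion–exclusion:
Individual areas: |Patch 1| = 42, |Patch 2| = 14, |Patch 3| = 20.
|Patch 1∩Patch 2|: x∈[3,9], y∈[6,8] → 6·2 = 12.
|Patch 1∩Patch 3|: x∈[3,6], y∈[5,10] → 3·5 = 15.
|Patch 2∩Patch 3|: x∈[2,6], y∈[6,8] → 4·2 = 8.
|Patch 1∩Patch 2∩Patch 3| = 6.
|Patch 1 ∪ Patch 2 ∪ Patch 3| = 76 − 35 + 6 = 47.00.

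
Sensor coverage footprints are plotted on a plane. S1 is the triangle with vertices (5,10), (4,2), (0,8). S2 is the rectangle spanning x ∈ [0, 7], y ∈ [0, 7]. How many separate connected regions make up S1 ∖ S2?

1

S1 ∖ S2 is a single connected region.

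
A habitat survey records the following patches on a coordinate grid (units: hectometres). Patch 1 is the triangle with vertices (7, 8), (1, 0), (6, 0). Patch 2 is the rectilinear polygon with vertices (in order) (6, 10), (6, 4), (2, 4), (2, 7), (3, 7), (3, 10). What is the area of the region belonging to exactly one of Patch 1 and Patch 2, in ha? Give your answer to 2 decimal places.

35.67

|Patch 1| = 20, |Patch 2| = 21, |Patch 1∩Patch 2| = 2.6667.
|Patch 1 △ Patch 2| = |Patch 1| + |Patch 2| − 2·|Patch 1∩Patch 2| = 20 + 21 − 5.3333 = 35.67.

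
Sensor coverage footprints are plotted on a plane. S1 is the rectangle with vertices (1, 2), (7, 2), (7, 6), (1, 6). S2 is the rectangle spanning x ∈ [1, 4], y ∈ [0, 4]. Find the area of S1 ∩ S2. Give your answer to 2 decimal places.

|S1∩S2|: x∈[1,4], y∈[2,4] → 3·2 = 6.

6.00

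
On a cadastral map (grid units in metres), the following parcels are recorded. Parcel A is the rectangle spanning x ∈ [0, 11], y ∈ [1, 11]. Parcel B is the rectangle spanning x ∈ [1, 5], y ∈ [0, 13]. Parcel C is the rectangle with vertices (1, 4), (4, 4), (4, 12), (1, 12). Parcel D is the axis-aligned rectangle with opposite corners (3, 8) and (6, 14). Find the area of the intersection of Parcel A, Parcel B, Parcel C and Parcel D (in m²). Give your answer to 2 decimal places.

3.00

The intersection is the polygon with vertices (4,11), (4,8), (3,8), (3,11).
By the shoelace formula its area is 3.00.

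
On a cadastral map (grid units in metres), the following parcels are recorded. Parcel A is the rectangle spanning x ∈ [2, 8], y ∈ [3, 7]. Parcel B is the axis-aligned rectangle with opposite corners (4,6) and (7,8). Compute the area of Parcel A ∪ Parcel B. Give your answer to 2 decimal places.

By inclusion–exclusion:
Individual areas: |Parcel A| = 24, |Parcel B| = 6.
|Parcel A∩Parcel B|: x∈[4,7], y∈[6,7] → 3·1 = 3.
|Parcel A ∪ Parcel B| = 30 − 3 = 27.00.

27.00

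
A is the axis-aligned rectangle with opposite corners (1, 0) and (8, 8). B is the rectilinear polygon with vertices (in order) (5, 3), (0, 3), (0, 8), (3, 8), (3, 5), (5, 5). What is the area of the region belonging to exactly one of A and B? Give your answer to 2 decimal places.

|A| = 56, |B| = 19, |A∩B| = 14.
|A △ B| = |A| + |B| − 2·|A∩B| = 56 + 19 − 28 = 47.00.

47.00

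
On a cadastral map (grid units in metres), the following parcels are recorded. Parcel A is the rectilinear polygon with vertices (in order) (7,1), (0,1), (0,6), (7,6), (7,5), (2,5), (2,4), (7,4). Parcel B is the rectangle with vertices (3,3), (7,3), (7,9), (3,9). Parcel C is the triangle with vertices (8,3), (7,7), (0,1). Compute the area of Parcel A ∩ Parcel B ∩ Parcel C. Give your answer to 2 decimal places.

5.64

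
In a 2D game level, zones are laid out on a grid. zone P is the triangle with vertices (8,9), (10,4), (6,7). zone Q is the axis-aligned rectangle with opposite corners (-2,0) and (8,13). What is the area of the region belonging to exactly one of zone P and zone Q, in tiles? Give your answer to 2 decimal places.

|zone P| = 7, |zone Q| = 130, |zone P∩zone Q| = 3.5.
|zone P △ zone Q| = |zone P| + |zone Q| − 2·|zone P∩zone Q| = 7 + 130 − 7 = 130.00.

130.00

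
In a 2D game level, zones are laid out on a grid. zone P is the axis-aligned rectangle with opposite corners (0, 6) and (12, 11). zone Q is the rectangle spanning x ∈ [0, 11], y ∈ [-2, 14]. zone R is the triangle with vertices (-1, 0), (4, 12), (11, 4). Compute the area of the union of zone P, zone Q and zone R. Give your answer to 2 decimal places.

By inclusion–exclusion:
Individual areas: |zone P| = 60, |zone Q| = 176, |zone R| = 62.
|zone P∩zone Q|: x∈[0,11], y∈[6,11] → 11·5 = 55.
|zone P∩zone R| = 22.6042.
|zone Q∩zone R| = 60.9667.
|zone P∩zone Q∩zone R| = 22.6042.
|zone P ∪ zone Q ∪ zone R| = 298 − 138.5708 + 22.6042 = 182.03.

182.03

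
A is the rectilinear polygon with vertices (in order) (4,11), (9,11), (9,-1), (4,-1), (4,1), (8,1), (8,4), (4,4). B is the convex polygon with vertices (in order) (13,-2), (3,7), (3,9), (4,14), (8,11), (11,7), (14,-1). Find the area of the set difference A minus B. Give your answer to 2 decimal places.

14.17

|A| = 48, |A∩B| = 33.8333.
|A ∖ B| = |A| − |A∩B| = 48 − 33.8333 = 14.17.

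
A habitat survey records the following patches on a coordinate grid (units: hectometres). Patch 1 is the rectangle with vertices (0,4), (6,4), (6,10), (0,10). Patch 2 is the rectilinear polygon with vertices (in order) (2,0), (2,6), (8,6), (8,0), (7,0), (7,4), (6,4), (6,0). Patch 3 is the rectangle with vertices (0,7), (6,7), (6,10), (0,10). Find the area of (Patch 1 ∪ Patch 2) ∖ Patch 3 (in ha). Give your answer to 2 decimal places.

42.00

|Patch 1 ∪ Patch 2| = 60.
|(Patch 1 ∪ Patch 2) ∩ Patch 3| = 18.
|(Patch 1 ∪ Patch 2) ∖ Patch 3| = 60 − 18 = 42.00.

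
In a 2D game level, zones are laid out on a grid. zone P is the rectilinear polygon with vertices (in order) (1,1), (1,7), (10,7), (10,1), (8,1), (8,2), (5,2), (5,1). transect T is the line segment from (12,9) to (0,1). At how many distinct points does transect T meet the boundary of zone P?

2

The segment meets the boundary at (1,1.667), (9,7).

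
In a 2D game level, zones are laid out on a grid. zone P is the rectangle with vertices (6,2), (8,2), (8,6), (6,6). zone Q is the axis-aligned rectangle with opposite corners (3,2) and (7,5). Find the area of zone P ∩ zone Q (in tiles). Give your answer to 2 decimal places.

3.00

|zone P∩zone Q|: x∈[6,7], y∈[2,5] → 1·3 = 3.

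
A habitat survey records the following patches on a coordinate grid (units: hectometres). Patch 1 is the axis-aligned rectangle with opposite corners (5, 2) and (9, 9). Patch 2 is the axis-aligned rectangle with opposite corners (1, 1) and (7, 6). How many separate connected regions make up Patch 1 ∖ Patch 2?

Patch 1 ∖ Patch 2 is a single connected region.

1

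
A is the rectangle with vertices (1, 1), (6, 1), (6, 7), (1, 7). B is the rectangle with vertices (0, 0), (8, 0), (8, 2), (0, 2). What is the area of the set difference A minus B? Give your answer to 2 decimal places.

|A∩B|: x∈[1,6], y∈[1,2] → 5·1 = 5.
|A| = 30.
|A ∖ B| = |A| − |A∩B| = 30 − 5 = 25.00.

25.00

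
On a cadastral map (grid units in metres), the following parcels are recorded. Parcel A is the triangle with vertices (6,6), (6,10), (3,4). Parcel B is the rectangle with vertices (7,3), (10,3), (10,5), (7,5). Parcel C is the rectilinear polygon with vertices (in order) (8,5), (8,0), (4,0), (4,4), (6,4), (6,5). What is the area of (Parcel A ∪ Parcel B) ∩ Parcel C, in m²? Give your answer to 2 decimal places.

2.00

The region (Parcel A ∪ Parcel B) ∩ Parcel C is the polygon with vertices (8,5), (8,3), (7,3), (7,5).
By the shoelace formula its area is 2.00.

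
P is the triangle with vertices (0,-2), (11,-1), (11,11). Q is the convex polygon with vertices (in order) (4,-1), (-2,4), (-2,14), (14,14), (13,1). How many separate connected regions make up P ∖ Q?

P ∖ Q is a single connected region.

1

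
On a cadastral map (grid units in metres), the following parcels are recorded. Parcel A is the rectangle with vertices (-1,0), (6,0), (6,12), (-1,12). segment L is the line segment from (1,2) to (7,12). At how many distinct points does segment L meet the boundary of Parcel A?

The segment meets the boundary at (6,10.333).

1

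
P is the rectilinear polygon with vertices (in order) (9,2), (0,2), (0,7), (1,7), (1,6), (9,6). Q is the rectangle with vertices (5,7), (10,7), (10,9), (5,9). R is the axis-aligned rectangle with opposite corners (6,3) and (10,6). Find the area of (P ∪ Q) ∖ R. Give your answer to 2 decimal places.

|P ∪ Q| = 47.
|(P ∪ Q) ∩ R| = 9.
|(P ∪ Q) ∖ R| = 47 − 9 = 38.00.

38.00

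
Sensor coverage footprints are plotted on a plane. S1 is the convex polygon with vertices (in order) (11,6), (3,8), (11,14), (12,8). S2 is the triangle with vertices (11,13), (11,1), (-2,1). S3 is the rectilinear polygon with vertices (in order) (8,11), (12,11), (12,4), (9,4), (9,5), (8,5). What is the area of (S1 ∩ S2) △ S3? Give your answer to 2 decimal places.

|S1 ∩ S2| = 20.8852.
|(S1 ∩ S2) ∩ S3| = 13.5545.
|(S1 ∩ S2) △ S3| = 20.8852 + 27 − 27.109 = 20.78.

20.78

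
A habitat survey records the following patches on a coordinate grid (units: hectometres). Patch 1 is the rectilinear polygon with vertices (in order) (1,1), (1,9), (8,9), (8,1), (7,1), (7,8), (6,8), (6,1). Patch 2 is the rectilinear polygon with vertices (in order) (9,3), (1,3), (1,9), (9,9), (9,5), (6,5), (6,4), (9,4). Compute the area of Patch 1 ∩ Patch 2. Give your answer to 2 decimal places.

36.00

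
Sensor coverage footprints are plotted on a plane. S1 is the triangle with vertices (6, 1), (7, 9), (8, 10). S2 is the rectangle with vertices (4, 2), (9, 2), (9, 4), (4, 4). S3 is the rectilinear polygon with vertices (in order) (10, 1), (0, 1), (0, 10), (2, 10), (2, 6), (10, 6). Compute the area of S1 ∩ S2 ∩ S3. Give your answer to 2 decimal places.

0.39

The intersection is the polygon with vertices (6.667,4), (6.222,2), (6.125,2), (6.375,4).
By the shoelace formula its area is 0.39.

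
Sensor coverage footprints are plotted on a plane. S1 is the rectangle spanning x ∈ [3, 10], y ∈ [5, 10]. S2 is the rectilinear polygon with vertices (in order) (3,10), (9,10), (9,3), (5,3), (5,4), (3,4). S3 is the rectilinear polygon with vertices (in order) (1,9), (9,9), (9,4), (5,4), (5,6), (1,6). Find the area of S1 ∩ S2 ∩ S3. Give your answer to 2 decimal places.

The intersection is the polygon with vertices (9,5), (5,5), (5,6), (3,6), (3,9), (9,9).
By the shoelace formula its area is 22.00.

22.00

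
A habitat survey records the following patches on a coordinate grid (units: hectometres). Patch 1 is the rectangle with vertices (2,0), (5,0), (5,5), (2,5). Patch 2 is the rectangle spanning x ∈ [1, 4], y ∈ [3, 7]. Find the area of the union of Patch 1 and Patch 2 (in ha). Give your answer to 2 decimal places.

23.00

By inclusion–exclusion:
Individual areas: |Patch 1| = 15, |Patch 2| = 12.
|Patch 1∩Patch 2|: x∈[2,4], y∈[3,5] → 2·2 = 4.
|Patch 1 ∪ Patch 2| = 27 − 4 = 23.00.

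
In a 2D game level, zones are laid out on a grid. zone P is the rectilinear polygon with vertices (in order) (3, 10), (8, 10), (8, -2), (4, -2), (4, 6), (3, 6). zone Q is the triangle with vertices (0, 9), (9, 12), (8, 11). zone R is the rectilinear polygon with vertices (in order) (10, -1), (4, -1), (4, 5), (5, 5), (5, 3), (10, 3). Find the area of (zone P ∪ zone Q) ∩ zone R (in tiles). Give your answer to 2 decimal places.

18.00

The region (zone P ∪ zone Q) ∩ zone R is the polygon with vertices (8,-1), (4,-1), (4,5), (5,5), (5,3), (8,3).
By the shoelace formula its area is 18.00.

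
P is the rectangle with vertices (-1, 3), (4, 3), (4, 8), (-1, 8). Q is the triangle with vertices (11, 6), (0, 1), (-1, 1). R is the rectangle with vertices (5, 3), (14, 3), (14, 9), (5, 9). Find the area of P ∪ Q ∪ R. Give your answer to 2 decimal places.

By inclusion–exclusion:
Individual areas: |P| = 25, |Q| = 2.5, |R| = 54.
|P∩Q| = 0.0083.
|P∩R| = 0 (no overlap).
|Q∩R| = 0.6818.
|P∩Q∩R| = 0.
|P ∪ Q ∪ R| = 81.5 − 0.6902 + 0 = 80.81.

80.81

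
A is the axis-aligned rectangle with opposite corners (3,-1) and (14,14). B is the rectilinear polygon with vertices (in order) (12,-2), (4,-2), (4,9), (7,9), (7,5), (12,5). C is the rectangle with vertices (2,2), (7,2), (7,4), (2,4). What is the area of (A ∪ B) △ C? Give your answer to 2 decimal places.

|A ∪ B| = 173.
|(A ∪ B) ∩ C| = 8.
|(A ∪ B) △ C| = 173 + 10 − 16 = 167.00.

167.00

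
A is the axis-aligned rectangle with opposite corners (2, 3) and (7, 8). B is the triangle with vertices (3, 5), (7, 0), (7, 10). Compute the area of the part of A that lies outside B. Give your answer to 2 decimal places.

10.20

|A| = 25, |A∩B| = 14.8.
|A ∖ B| = |A| − |A∩B| = 25 − 14.8 = 10.20.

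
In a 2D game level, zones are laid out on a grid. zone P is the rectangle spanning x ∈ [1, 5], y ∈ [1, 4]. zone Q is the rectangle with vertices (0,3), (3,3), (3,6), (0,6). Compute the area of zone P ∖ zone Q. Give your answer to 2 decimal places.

|zone P∩zone Q|: x∈[1,3], y∈[3,4] → 2·1 = 2.
|zone P| = 12.
|zone P ∖ zone Q| = |zone P| − |zone P∩zone Q| = 12 − 2 = 10.00.

10.00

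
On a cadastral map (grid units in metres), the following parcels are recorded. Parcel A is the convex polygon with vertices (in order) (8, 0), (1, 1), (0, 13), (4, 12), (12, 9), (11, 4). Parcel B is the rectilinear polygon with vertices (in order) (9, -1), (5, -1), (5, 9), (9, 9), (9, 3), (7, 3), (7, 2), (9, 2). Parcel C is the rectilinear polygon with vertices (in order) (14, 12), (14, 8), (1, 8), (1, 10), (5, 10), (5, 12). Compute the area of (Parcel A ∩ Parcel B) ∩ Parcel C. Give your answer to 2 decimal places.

The region (Parcel A ∩ Parcel B) ∩ Parcel C is the polygon with vertices (5,9), (9,9), (9,8), (5,8).
By the shoelace formula its area is 4.00.

4.00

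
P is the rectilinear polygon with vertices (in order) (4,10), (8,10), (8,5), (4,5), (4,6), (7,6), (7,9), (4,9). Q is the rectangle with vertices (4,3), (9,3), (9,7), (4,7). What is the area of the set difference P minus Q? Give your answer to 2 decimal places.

|P| = 11, |P∩Q| = 5.
|P ∖ Q| = |P| − |P∩Q| = 11 − 5 = 6.00.

6.00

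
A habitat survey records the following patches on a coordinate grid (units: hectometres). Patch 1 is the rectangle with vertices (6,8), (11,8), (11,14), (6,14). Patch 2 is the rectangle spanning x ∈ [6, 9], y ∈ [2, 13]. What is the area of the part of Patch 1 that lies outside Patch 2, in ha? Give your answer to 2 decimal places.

15.00

|Patch 1∩Patch 2|: x∈[6,9], y∈[8,13] → 3·5 = 15.
|Patch 1| = 30.
|Patch 1 ∖ Patch 2| = |Patch 1| − |Patch 1∩Patch 2| = 30 − 15 = 15.00.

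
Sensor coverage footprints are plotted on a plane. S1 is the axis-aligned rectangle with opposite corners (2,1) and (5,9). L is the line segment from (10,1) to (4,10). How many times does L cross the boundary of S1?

The segment meets the boundary at (4.667,9), (5,8.5).

2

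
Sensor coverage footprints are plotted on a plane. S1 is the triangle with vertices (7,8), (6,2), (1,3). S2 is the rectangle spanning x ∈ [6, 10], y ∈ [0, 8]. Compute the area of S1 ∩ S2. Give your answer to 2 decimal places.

The intersection is the polygon with vertices (6,2), (6,7.167), (7,8).
By the shoelace formula its area is 2.58.

2.58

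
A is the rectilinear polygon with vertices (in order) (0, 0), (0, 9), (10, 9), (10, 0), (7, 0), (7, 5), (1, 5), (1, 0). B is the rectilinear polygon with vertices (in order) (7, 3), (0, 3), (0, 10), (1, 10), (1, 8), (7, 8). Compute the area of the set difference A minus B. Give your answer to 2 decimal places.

36.00

|A| = 60, |A∩B| = 24.
|A ∖ B| = |A| − |A∩B| = 60 − 24 = 36.00.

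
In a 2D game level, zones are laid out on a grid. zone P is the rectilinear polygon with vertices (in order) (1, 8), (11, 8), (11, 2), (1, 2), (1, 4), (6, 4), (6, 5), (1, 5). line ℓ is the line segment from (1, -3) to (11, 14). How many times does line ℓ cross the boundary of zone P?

4

The segment meets the boundary at (5.706,5), (5.118,4), (7.471,8), (3.941,2).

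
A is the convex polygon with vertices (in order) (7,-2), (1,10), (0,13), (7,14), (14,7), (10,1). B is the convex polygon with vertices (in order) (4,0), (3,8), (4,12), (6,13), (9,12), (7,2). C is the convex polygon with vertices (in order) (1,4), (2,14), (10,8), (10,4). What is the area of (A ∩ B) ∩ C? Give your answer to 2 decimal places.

32.21

The region (A ∩ B) ∩ C is the polygon with vertices (3,8), (4,12), (4.4,12.2), (8.435,9.174), (7.4,4), (4,4), (3.333,5.333).
By the shoelace formula its area is 32.21.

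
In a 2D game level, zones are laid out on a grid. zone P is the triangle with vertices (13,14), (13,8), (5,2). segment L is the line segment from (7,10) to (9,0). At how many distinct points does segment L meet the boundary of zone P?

2

The segment meets the boundary at (8.13,4.348), (7.769,6.154).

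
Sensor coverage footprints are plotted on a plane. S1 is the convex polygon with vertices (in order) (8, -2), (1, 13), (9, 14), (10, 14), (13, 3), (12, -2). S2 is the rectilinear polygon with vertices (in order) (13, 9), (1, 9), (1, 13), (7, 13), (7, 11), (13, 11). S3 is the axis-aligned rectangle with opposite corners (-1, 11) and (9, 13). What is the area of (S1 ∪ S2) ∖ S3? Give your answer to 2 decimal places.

108.05

|S1 ∪ S2| = 124.0515.
|(S1 ∪ S2) ∩ S3| = 16.
|(S1 ∪ S2) ∖ S3| = 124.0515 − 16 = 108.05.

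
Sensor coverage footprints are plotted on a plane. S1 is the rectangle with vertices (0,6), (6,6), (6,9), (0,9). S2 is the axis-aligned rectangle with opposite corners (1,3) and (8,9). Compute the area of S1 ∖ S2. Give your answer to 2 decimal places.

|S1∩S2|: x∈[1,6], y∈[6,9] → 5·3 = 15.
|S1| = 18.
|S1 ∖ S2| = |S1| − |S1∩S2| = 18 − 15 = 3.00.

3.00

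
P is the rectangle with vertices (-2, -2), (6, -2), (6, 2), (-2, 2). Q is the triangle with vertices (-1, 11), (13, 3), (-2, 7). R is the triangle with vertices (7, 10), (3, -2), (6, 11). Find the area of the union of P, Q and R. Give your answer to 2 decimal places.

By inclusion–exclusion:
Individual areas: |P| = 32, |Q| = 32, |R| = 8.
|P∩Q| = 0.
|P∩R| = 0.8205.
|Q∩R| = 1.7612.
|P∩Q∩R| = 0.
|P ∪ Q ∪ R| = 72 − 2.5817 + 0 = 69.42.

69.42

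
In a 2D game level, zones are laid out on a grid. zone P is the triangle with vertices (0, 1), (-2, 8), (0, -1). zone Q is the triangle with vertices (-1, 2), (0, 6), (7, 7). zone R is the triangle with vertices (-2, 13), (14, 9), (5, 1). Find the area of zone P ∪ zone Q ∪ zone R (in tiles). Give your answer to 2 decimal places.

By inclusion–exclusion:
Individual areas: |zone P| = 2, |zone Q| = 13.5, |zone R| = 82.
|zone P∩zone Q| = 0.2537.
|zone P∩zone R| = 0.
|zone Q∩zone R| = 4.933.
|zone P∩zone Q∩zone R| = 0.
|zone P ∪ zone Q ∪ zone R| = 97.5 − 5.1867 + 0 = 92.31.

92.31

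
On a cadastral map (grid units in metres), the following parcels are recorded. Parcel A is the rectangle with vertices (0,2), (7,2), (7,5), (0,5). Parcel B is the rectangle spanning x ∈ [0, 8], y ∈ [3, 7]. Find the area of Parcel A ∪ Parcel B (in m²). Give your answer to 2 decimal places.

39.00

By inclusion–exclusion:
Individual areas: |Parcel A| = 21, |Parcel B| = 32.
|Parcel A∩Parcel B|: x∈[0,7], y∈[3,5] → 7·2 = 14.
|Parcel A ∪ Parcel B| = 53 − 14 = 39.00.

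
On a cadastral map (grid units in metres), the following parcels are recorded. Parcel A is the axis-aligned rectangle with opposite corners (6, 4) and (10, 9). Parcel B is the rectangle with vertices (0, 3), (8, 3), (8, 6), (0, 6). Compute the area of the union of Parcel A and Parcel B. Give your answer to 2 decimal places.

By inclusion–exclusion:
Individual areas: |Parcel A| = 20, |Parcel B| = 24.
|Parcel A∩Parcel B|: x∈[6,8], y∈[4,6] → 2·2 = 4.
|Parcel A ∪ Parcel B| = 44 − 4 = 40.00.

40.00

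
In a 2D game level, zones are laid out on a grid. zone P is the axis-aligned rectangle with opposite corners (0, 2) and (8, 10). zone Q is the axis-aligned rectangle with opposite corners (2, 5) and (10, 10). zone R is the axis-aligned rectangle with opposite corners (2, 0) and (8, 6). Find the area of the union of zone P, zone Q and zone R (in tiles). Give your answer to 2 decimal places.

86.00

By inclusion–exclusion:
Individual areas: |zone P| = 64, |zone Q| = 40, |zone R| = 36.
|zone P∩zone Q|: x∈[2,8], y∈[5,10] → 6·5 = 30.
|zone P∩zone R|: x∈[2,8], y∈[2,6] → 6·4 = 24.
|zone Q∩zone R|: x∈[2,8], y∈[5,6] → 6·1 = 6.
|zone P∩zone Q∩zone R| = 6.
|zone P ∪ zone Q ∪ zone R| = 140 − 60 + 6 = 86.00.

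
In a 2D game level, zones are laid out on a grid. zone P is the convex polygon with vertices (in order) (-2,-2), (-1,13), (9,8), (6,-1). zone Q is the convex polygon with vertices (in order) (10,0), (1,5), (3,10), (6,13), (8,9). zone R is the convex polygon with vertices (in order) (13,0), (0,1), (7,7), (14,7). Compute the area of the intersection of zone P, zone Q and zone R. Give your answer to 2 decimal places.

The intersection is the polygon with vertices (8.533,6.6), (6.906,1.719), (3.225,3.764), (7,7), (8.444,7).
By the shoelace formula its area is 14.17.

14.17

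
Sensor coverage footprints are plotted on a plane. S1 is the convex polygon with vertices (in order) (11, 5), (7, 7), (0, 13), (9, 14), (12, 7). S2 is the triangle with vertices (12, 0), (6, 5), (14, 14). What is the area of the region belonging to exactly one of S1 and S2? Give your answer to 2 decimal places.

|S1| = 53, |S2| = 47, |S1∩S2| = 11.661.
|S1 △ S2| = |S1| + |S2| − 2·|S1∩S2| = 53 + 47 − 23.3221 = 76.68.

76.68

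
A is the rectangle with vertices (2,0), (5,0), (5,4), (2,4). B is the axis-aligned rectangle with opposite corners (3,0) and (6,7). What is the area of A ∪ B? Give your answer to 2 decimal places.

By inclusion–exclusion:
Individual areas: |A| = 12, |B| = 21.
|A∩B|: x∈[3,5], y∈[0,4] → 2·4 = 8.
|A ∪ B| = 33 − 8 = 25.00.

25.00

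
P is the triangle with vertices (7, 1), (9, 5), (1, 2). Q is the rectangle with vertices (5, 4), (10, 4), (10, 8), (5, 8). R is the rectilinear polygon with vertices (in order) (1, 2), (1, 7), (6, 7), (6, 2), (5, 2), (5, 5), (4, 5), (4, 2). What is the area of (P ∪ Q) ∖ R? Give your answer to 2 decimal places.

25.54

|P ∪ Q| = 31.9167.
|(P ∪ Q) ∩ R| = 6.375.
|(P ∪ Q) ∖ R| = 31.9167 − 6.375 = 25.54.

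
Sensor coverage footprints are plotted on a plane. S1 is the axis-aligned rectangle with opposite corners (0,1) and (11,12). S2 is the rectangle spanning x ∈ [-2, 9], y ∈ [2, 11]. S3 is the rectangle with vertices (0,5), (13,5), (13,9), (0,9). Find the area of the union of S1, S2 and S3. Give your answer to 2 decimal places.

147.00

By inclusion–exclusion:
Individual areas: |S1| = 121, |S2| = 99, |S3| = 52.
|S1∩S2|: x∈[0,9], y∈[2,11] → 9·9 = 81.
|S1∩S3|: x∈[0,11], y∈[5,9] → 11·4 = 44.
|S2∩S3|: x∈[0,9], y∈[5,9] → 9·4 = 36.
|S1∩S2∩S3| = 36.
|S1 ∪ S2 ∪ S3| = 272 − 161 + 36 = 147.00.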